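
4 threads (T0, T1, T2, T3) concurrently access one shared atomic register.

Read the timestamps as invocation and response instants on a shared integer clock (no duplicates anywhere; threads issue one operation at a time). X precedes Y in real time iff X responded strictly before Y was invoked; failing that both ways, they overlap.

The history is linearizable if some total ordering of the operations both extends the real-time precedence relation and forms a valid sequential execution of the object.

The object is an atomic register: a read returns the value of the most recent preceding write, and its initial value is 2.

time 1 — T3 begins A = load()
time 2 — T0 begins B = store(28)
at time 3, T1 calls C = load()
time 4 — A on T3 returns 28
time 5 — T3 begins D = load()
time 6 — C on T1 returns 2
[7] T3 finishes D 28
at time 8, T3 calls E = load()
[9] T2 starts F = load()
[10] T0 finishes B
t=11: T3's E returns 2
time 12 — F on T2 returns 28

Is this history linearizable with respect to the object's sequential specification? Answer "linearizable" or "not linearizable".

not linearizable

events 1..10 are fine; event 11 — the response of E at time 11 — makes the prefix non-linearizable
checked exhaustively: 15 real-time-consistent orders of 5 completed operations, zero legal atomic register replays
including or dropping the 1 pending operation (F) in any combination fails
sample order A, B, C, D, E (pending dropped) stalls at step 1 — A load() → 28 has no legal effect
sample order A, B, D, C, E (pending dropped) stalls at step 1 — A load() → 28 has no legal effect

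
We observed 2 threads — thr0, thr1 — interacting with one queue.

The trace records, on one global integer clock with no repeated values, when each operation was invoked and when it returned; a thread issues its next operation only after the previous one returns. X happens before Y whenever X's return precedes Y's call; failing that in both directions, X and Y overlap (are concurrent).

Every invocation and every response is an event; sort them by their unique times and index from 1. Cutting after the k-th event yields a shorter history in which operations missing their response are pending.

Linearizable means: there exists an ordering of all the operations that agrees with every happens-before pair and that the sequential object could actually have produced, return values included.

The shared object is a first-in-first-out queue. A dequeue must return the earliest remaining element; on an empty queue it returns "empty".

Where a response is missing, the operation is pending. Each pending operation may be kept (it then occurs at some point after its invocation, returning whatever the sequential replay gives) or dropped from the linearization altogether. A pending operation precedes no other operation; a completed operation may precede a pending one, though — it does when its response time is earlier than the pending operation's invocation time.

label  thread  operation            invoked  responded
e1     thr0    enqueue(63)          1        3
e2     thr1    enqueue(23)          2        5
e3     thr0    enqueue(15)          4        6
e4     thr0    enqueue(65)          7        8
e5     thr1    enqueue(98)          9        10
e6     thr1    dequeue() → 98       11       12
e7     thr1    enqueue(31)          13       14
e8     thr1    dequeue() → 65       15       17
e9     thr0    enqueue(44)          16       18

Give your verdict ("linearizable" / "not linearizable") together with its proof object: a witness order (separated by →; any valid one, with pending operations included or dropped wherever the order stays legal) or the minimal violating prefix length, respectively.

not linearizable — minimal violating prefix: 12 events

the violation lands at event 12, e6's response at time 12: events 1..11 linearize, events 1..12 do not
every one of the 3 real-time-consistent orders over 6 completed queue ops fails the sequential spec
for example e1, e2, e3, e4, e5, e6 fails at step 6: e6 dequeue() → 98 is not legal there
for example e1, e3, e2, e4, e5, e6 fails at step 6: e6 dequeue() → 98 is not legal there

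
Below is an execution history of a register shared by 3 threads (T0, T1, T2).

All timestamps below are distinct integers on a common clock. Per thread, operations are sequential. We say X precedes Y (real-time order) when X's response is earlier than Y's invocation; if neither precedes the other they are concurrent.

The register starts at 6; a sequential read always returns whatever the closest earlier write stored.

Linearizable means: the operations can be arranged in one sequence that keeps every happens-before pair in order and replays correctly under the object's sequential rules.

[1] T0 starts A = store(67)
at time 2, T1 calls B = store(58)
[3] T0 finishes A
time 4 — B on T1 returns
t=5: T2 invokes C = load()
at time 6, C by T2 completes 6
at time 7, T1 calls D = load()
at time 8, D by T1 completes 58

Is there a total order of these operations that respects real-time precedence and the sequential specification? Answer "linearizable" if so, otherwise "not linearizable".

through event 5 a valid linearization exists; event 6 (C responding at time 6) ends that
2 orders of the 3 completed register ops respect real time; none is legal
e.g. A, B, C: illegal at step 3, since C load() → 6 cannot apply there
e.g. B, A, C: illegal at step 3, since C load() → 6 cannot apply there

not linearizable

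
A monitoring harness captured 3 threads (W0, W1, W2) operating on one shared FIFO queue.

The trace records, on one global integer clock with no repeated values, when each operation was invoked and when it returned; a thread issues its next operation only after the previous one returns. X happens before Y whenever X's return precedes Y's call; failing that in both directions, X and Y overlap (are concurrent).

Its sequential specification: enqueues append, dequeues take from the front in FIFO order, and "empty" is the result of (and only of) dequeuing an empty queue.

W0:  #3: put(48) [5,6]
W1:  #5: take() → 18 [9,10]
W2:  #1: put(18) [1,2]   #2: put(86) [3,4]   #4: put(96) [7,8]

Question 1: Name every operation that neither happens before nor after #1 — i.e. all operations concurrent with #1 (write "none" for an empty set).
#1 runs from 1 to 2; window-overlapping ops are concurrent
#2 [3,4]: after
#3 [5,6]: after
#4 [7,8]: after
#5 [9,10]: after

none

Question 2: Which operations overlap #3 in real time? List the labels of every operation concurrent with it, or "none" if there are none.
overlap test against #3 [5,6]: concurrent iff the interval meets 5..6
#1 [1,2]: before
#2 [3,4]: before
#4 [7,8]: after
#5 [9,10]: after

none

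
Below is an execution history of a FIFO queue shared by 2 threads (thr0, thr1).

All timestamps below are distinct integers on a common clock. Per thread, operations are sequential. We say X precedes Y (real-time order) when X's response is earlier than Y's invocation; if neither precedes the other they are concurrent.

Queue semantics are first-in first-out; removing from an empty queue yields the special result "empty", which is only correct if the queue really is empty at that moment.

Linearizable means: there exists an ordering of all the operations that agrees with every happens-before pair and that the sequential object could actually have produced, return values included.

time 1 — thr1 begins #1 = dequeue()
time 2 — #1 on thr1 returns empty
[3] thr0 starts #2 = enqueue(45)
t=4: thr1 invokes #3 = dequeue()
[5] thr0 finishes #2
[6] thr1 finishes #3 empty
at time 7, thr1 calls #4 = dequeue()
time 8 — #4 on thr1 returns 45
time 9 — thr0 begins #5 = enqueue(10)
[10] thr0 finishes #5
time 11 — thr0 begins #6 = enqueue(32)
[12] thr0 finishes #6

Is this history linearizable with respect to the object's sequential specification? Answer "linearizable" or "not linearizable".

witness order: #1, #3, #2, #4, #5, #6
1. #1 dequeue() → empty, leaving queue <>
2. #3 dequeue() → empty, leaving queue <>
3. #2 enqueue(45), leaving queue <45>
4. #4 dequeue() → 45, leaving queue <>
5. #5 enqueue(10), leaving queue <10>
6. #6 enqueue(32), leaving queue <10,32>

linearizable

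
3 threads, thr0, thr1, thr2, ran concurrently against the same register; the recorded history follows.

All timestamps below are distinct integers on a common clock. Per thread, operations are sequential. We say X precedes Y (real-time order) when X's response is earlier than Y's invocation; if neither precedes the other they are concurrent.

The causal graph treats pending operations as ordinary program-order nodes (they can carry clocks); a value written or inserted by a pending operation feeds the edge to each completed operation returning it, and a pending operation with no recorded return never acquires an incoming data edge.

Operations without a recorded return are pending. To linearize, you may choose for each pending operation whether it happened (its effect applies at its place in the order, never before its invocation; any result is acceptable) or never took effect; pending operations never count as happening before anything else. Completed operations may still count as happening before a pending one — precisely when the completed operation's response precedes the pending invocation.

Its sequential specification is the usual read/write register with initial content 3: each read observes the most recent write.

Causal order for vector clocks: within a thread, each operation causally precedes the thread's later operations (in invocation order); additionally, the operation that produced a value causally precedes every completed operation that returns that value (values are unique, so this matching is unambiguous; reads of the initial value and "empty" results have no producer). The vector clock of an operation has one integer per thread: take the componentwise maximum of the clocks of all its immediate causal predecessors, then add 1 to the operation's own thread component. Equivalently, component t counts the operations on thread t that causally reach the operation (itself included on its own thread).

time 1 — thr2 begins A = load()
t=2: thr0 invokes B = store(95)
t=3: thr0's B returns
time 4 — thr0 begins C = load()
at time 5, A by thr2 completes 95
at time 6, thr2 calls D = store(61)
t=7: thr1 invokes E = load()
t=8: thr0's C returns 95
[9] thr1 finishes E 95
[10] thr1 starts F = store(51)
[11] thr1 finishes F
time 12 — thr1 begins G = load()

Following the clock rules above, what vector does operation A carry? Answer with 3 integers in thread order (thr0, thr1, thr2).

VC(B, invoked at 2): no causal predecessors; +1 on thr0 → (1, 0, 0)
VC(A, invoked at 1): max of VC(B)=(1, 0, 0), then +1 on thread thr2 → (1, 0, 1)
VC(E, invoked at 7): max of VC(B)=(1, 0, 0), then +1 on thread thr1 → (1, 1, 0)
VC(C, invoked at 4): max of VC(B)=(1, 0, 0), then +1 on thread thr0 → (2, 0, 0)
VC(D, invoked at 6): max of VC(A)=(1, 0, 1), then +1 on thread thr2 → (1, 0, 2)
VC(F, invoked at 10): max of VC(E)=(1, 1, 0), then +1 on thread thr1 → (1, 2, 0)
VC(G, invoked at 12): max of VC(F)=(1, 2, 0), then +1 on thread thr1 → (1, 3, 0)
target: VC(A) = (1, 0, 1)

(1, 0, 1)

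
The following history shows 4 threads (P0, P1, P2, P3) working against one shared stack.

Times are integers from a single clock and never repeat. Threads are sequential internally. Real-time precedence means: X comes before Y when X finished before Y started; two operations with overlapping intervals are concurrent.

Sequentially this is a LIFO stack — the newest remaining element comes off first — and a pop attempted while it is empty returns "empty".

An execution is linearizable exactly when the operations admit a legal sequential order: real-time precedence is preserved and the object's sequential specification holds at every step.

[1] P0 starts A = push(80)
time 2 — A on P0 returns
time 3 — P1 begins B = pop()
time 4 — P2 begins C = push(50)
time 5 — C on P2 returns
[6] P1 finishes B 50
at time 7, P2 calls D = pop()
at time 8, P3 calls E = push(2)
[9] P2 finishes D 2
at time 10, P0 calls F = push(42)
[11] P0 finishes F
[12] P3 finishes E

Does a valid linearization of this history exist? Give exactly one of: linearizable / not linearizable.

witness order: A, C, B, E, D, F
after step 1 (A push(80)): stack <80>
after step 2 (C push(50)): stack <80,50>
after step 3 (B pop() → 50): stack <80>
after step 4 (E push(2)): stack <80,2>
after step 5 (D pop() → 2): stack <80>
after step 6 (F push(42)): stack <80,42>

linearizable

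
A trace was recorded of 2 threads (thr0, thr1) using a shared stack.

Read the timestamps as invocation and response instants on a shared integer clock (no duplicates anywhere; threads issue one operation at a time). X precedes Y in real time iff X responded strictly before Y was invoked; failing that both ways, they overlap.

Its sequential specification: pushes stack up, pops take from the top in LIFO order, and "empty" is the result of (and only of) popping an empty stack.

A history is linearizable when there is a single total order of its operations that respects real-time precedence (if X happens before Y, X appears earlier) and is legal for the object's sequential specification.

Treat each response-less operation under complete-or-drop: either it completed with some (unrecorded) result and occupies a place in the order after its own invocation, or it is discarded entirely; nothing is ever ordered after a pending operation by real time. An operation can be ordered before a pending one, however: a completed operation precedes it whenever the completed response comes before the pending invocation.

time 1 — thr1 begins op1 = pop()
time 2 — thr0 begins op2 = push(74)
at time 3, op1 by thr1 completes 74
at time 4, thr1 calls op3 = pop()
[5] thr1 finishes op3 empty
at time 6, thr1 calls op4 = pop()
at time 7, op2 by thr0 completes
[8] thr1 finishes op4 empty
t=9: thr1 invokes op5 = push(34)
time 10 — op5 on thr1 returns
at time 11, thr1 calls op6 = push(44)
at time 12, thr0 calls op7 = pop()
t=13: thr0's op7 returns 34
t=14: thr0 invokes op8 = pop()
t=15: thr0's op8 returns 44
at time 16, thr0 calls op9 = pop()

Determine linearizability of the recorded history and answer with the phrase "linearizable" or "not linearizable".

linearizable

one valid linearization: op2, op1, op3, op4, op5, op7, op6, op8
1. op2 push(74), leaving stack <74>
2. op1 pop() → 74, leaving stack <>
3. op3 pop() → empty, leaving stack <>
4. op4 pop() → empty, leaving stack <>
5. op5 push(34), leaving stack <34>
6. op7 pop() → 34, leaving stack <>
7. op6 push(44) (pending, included), leaving stack <44>
8. op8 pop() → 44, leaving stack <>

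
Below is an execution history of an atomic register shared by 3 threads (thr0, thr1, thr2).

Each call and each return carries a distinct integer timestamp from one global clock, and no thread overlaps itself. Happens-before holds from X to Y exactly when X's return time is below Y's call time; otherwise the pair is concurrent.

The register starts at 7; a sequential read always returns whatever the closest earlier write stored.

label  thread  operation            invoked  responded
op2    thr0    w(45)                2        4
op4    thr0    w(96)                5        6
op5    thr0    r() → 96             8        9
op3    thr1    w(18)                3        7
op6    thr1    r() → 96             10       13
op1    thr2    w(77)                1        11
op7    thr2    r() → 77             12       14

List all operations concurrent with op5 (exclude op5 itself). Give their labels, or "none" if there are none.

op5 runs from 8 to 9; window-overlapping ops are concurrent
op1 [1,11]: concurrent
op2 [2,4]: before
op3 [3,7]: before
op4 [5,6]: before
op6 [10,13]: after
op7 [12,14]: after

op1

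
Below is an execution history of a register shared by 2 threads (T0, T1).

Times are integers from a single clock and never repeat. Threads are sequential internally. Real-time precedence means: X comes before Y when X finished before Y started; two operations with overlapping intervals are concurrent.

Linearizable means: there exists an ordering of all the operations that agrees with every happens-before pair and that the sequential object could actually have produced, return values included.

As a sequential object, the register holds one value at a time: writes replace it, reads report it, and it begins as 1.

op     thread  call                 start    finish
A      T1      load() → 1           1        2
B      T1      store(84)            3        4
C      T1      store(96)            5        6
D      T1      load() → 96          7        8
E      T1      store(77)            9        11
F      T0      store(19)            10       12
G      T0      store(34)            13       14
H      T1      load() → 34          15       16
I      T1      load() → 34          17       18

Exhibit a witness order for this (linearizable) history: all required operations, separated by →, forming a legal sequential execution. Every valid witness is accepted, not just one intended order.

1. A load() → 1, leaving value 1
2. B store(84), leaving value 84
3. C store(96), leaving value 96
4. D load() → 96, leaving value 96
5. E store(77), leaving value 77
6. F store(19), leaving value 19
7. G store(34), leaving value 34
8. H load() → 34, leaving value 34
9. I load() → 34, leaving value 34

A → B → C → D → E → F → G → H → I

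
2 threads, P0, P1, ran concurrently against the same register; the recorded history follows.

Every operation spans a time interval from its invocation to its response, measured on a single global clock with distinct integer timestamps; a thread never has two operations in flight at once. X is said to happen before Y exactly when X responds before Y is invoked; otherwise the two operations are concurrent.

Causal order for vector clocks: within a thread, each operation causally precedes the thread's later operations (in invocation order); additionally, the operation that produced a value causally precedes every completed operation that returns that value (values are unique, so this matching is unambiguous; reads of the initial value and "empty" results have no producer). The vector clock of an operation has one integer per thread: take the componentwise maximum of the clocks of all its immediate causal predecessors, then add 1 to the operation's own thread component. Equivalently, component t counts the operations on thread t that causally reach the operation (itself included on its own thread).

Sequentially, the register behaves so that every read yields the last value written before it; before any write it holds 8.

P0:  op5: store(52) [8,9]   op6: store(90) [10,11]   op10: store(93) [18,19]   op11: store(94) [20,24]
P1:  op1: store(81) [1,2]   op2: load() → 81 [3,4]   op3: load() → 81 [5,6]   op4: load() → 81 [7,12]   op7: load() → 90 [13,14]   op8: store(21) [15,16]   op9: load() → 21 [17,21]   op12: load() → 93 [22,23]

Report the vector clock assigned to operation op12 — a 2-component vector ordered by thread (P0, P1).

op1 (invocation 1): nothing precedes it; P1's component alone gives (0, 1)
op5 (invocation 8): nothing precedes it; P0's component alone gives (1, 0)
invoked at 3, op2 merges VC(op1)=(0, 1) and bumps P1's slot → (0, 2)
invoked at 10, op6 merges VC(op5)=(1, 0) and bumps P0's slot → (2, 0)
invoked at 5, op3 merges VC(op1)=(0, 1), VC(op2)=(0, 2) and bumps P1's slot → (0, 3)
invoked at 18, op10 merges VC(op6)=(2, 0) and bumps P0's slot → (3, 0)
invoked at 7, op4 merges VC(op1)=(0, 1), VC(op3)=(0, 3) and bumps P1's slot → (0, 4)
invoked at 20, op11 merges VC(op10)=(3, 0) and bumps P0's slot → (4, 0)
invoked at 13, op7 merges VC(op4)=(0, 4), VC(op6)=(2, 0) and bumps P1's slot → (2, 5)
invoked at 15, op8 merges VC(op7)=(2, 5) and bumps P1's slot → (2, 6)
invoked at 17, op9 merges VC(op8)=(2, 6) and bumps P1's slot → (2, 7)
invoked at 22, op12 merges VC(op9)=(2, 7), VC(op10)=(3, 0) and bumps P1's slot → (3, 8)
target: VC(op12) = (3, 8)

(3, 8)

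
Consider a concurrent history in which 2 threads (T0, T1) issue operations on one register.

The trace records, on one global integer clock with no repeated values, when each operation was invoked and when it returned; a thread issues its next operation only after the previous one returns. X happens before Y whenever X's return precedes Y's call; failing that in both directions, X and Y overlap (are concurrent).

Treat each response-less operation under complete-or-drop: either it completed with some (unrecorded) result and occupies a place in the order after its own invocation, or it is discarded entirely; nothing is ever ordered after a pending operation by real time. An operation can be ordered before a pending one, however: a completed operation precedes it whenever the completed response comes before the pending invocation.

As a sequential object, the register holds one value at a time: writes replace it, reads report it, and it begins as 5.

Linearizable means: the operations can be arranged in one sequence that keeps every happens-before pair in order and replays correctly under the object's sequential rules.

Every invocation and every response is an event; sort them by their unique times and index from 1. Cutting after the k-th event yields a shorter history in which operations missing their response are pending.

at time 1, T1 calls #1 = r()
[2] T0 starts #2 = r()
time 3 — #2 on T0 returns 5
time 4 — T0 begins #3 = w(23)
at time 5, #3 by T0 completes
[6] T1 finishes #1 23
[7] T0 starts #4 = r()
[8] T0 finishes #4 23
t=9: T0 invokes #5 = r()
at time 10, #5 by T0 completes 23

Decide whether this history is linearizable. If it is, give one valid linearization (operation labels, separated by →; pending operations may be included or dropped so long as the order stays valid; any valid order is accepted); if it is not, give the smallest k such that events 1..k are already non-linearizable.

step 1: #2 r() → 5 — value 5
step 2: #3 w(23) — value 23
step 3: #1 r() → 23 — value 23
step 4: #4 r() → 23 — value 23
step 5: #5 r() → 23 — value 23

linearizable — witness: #2 → #3 → #1 → #4 → #5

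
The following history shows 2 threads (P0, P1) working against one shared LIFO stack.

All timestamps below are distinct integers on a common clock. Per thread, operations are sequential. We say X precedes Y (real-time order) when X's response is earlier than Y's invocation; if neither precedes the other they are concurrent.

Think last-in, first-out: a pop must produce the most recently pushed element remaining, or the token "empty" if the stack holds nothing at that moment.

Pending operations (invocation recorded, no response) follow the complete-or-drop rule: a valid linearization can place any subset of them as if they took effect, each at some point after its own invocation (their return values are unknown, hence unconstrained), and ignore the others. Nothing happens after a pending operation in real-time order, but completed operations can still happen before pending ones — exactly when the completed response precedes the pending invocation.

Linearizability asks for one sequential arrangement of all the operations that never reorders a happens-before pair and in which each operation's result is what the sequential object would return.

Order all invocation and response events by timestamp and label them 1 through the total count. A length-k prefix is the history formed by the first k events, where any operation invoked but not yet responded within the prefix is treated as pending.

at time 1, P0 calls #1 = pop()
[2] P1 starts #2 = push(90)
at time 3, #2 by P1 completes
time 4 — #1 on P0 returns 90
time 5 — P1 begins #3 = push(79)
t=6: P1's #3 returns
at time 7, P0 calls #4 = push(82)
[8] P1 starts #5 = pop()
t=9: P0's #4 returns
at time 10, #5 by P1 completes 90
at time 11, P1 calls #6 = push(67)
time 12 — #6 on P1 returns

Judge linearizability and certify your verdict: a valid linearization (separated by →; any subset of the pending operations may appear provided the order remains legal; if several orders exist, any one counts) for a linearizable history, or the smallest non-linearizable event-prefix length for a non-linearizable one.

not linearizable — minimal violating prefix: 10 events

through event 9 a valid linearization exists; event 10 (#5 responding at time 10) ends that
real-time-consistent orders of the 5 completed operations: 4 — all fail the LIFO stack replay
sample order #1, #2, #3, #4, #5 stalls at step 1 — #1 pop() → 90 has no legal effect
sample order #1, #2, #3, #5, #4 stalls at step 1 — #1 pop() → 90 has no legal effect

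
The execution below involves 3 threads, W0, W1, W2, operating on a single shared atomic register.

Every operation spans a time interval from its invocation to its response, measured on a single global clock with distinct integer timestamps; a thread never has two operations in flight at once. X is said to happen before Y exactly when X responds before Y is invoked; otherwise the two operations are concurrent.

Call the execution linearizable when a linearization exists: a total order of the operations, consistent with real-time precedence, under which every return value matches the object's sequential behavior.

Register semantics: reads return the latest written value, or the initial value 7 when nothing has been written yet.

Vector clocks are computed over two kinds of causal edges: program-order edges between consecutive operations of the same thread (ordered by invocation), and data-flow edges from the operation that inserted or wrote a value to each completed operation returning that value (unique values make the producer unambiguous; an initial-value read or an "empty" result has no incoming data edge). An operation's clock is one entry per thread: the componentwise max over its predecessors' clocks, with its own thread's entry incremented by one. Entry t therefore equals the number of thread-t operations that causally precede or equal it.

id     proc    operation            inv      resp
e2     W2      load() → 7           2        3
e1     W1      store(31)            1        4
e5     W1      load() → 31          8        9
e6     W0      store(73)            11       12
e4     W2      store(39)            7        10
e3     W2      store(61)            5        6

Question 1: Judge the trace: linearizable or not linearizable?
not linearizable

cut after 8 events: linearizable; cut after 9 events (e5 responds, time 9): not linearizable
2 orders of the 4 completed atomic register ops respect real time; none is legal
no completion choice of the 1 pending operation (e4) rescues it — every subset was tried
e.g. e1, e2, e3, e5 (pending dropped): illegal at step 2, since e2 load() → 7 cannot apply there
e.g. e2, e1, e3, e5 (pending dropped): illegal at step 4, since e5 load() → 31 cannot apply there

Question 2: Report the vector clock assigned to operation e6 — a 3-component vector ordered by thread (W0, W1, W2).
(1, 0, 0)

VC(e2, invoked at 2): no causal predecessors; +1 on W2 → (0, 0, 1)
VC(e1, invoked at 1): no causal predecessors; +1 on W1 → (0, 1, 0)
VC(e6, invoked at 11): no causal predecessors; +1 on W0 → (1, 0, 0)
VC(e3, invoked at 5): max of VC(e2)=(0, 0, 1), then +1 on thread W2 → (0, 0, 2)
VC(e5, invoked at 8): max of VC(e1)=(0, 1, 0), then +1 on thread W1 → (0, 2, 0)
VC(e4, invoked at 7): max of VC(e3)=(0, 0, 2), then +1 on thread W2 → (0, 0, 3)
target: VC(e6) = (1, 0, 0)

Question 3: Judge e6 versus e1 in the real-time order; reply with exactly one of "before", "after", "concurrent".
after

e6 spans [11,12], e1 spans [1,4]
resp(e1)=4 < inv(e6)=11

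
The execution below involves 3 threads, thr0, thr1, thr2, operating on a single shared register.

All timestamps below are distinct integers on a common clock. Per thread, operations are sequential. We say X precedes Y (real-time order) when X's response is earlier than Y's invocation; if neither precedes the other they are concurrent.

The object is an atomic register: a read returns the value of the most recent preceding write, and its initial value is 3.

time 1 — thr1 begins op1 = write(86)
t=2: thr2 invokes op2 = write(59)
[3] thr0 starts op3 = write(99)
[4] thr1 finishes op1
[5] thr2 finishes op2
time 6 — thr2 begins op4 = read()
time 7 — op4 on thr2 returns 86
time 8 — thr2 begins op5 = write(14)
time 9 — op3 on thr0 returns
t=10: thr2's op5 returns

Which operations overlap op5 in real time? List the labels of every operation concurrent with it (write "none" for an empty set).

op3

op5 spans [8,10]: anything still running between times 8 and 10 counts as concurrent
op1 [1,4]: before
op2 [2,5]: before
op3 [3,9]: concurrent
op4 [6,7]: before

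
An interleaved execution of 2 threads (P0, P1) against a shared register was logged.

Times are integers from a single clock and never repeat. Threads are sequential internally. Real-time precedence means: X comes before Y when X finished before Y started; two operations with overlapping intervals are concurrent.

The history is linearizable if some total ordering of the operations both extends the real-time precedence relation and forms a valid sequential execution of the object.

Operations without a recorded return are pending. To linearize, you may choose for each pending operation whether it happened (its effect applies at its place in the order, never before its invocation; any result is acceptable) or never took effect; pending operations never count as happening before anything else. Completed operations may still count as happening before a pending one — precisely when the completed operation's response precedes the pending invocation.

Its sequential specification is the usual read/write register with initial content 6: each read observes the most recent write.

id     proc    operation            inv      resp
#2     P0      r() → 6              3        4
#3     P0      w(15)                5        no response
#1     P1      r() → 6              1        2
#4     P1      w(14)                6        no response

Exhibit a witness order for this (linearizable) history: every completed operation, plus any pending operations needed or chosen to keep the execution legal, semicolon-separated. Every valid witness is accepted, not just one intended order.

#1; #2

1. #1 r() → 6, leaving value 6
2. #2 r() → 6, leaving value 6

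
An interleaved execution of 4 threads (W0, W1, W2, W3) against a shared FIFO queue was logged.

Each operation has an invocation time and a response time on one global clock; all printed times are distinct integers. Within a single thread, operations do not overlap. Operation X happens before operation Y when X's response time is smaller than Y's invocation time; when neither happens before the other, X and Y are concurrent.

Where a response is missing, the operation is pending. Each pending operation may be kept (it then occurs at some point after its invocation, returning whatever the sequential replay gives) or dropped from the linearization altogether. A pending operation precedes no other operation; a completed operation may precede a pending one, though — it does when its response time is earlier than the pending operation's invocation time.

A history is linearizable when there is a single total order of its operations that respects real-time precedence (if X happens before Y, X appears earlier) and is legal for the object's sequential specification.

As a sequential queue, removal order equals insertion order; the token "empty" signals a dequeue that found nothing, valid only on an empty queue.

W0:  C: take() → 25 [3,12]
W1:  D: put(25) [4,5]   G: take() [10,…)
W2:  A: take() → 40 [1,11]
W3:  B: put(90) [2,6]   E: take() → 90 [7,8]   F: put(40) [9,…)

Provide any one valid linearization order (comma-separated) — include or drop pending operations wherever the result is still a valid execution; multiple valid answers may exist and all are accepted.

1. B put(90), leaving queue <90>
2. D put(25), leaving queue <90,25>
3. E take() → 90, leaving queue <25>
4. C take() → 25, leaving queue <>
5. F put(40) (pending, included), leaving queue <40>
6. A take() → 40, leaving queue <>

B, D, E, C, F, A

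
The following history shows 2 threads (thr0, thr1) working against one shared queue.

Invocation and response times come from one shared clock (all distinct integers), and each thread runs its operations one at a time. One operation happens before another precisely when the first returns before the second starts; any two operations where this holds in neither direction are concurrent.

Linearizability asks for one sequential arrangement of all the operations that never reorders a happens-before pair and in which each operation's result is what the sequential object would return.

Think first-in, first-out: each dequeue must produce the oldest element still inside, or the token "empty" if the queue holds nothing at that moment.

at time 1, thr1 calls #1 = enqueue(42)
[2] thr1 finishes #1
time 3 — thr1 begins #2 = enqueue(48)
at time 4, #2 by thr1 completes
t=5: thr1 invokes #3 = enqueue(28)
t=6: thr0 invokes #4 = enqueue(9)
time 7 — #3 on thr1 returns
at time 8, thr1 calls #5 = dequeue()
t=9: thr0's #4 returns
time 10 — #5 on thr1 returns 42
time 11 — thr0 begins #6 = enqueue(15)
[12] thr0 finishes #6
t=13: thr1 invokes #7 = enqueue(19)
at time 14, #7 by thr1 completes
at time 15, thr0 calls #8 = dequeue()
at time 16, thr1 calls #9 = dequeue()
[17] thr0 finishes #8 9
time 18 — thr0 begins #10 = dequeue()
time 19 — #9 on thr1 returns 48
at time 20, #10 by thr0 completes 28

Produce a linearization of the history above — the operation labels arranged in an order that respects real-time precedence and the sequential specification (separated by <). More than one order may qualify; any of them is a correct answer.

#1 < #2 < #4 < #3 < #5 < #6 < #7 < #9 < #8 < #10

1. #1 enqueue(42), leaving queue <42>
2. #2 enqueue(48), leaving queue <42,48>
3. #4 enqueue(9), leaving queue <42,48,9>
4. #3 enqueue(28), leaving queue <42,48,9,28>
5. #5 dequeue() → 42, leaving queue <48,9,28>
6. #6 enqueue(15), leaving queue <48,9,28,15>
7. #7 enqueue(19), leaving queue <48,9,28,15,19>
8. #9 dequeue() → 48, leaving queue <9,28,15,19>
9. #8 dequeue() → 9, leaving queue <28,15,19>
10. #10 dequeue() → 28, leaving queue <15,19>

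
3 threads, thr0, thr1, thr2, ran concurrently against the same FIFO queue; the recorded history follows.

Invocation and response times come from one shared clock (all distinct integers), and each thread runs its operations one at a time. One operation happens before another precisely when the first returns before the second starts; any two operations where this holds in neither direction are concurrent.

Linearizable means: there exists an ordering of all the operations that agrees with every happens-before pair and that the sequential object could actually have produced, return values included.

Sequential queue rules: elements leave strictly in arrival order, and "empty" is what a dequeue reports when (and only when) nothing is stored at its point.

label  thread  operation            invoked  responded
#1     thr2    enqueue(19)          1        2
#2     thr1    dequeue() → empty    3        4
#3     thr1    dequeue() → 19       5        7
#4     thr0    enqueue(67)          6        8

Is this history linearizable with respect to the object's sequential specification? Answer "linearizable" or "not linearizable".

not linearizable

the violation lands at event 4, #2's response at time 4: events 1..3 linearize, events 1..4 do not
the completed operations (2 total) allow one real-time order; the FIFO queue replay rejects it
sample order #1, #2 stalls at step 2 — #2 dequeue() → empty has no legal effect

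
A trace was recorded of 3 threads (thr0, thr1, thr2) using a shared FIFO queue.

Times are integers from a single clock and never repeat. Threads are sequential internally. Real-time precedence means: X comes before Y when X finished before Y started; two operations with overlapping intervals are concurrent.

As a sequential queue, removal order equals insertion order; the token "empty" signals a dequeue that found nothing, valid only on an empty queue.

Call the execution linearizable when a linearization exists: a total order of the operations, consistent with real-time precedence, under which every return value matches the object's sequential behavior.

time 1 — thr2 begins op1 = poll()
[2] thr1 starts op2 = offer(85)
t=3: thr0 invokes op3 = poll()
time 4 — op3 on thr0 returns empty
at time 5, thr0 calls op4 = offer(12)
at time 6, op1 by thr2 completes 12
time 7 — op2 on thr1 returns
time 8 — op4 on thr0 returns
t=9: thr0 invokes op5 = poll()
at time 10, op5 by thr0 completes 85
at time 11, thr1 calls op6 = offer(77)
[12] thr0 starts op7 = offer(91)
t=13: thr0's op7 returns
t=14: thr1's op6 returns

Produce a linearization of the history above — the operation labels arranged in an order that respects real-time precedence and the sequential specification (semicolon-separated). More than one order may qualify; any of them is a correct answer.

op3; op4; op1; op2; op5; op6; op7

1. op3 poll() → empty, leaving queue <>
2. op4 offer(12), leaving queue <12>
3. op1 poll() → 12, leaving queue <>
4. op2 offer(85), leaving queue <85>
5. op5 poll() → 85, leaving queue <>
6. op6 offer(77), leaving queue <77>
7. op7 offer(91), leaving queue <77,91>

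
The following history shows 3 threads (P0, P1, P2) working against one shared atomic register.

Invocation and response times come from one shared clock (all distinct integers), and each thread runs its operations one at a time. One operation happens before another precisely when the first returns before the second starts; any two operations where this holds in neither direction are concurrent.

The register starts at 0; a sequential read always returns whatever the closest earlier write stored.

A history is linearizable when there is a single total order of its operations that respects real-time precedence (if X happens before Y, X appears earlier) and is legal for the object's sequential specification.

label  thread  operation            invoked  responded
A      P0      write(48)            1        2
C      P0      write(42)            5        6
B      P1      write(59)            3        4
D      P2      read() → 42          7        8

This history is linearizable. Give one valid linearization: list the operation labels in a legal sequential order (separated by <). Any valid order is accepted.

1. A write(48), leaving value 48
2. B write(59), leaving value 59
3. C write(42), leaving value 42
4. D read() → 42, leaving value 42

A < B < C < D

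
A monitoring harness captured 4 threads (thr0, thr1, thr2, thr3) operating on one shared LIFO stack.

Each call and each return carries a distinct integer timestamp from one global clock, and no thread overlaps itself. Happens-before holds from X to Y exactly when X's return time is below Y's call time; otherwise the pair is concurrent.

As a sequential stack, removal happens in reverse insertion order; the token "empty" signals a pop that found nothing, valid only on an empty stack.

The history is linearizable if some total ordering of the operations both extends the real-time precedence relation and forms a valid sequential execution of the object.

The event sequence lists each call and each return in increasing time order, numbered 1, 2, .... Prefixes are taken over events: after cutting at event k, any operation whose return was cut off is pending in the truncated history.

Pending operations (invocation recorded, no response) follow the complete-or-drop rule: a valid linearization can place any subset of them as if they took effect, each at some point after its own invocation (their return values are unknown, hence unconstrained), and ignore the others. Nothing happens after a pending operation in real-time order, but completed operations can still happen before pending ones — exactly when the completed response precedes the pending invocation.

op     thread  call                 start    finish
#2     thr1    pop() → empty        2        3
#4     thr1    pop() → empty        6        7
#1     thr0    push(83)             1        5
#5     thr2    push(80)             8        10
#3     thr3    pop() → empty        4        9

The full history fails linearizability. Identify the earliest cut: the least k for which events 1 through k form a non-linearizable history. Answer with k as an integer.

9

a valid linearization of events 1..8 exists, for instance #2, #1, #3, #4:
after step 1 (#2 pop() → empty): stack <>
after step 2 (#1 push(83)): stack <83>
after step 3 (#3 pop() (pending, included)): stack <>
after step 4 (#4 pop() → empty): stack <>
include event 9 — #3 responding at 9 — and every candidate order breaks
every completion of the 1 pending operation (#5) was checked; none linearizes
one such order, #1, #2, #3, #4 (pending dropped), breaks at step 2 where #2 pop() → empty is illegal
one such order, #1, #2, #4, #3 (pending dropped), breaks at step 2 where #2 pop() → empty is illegal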